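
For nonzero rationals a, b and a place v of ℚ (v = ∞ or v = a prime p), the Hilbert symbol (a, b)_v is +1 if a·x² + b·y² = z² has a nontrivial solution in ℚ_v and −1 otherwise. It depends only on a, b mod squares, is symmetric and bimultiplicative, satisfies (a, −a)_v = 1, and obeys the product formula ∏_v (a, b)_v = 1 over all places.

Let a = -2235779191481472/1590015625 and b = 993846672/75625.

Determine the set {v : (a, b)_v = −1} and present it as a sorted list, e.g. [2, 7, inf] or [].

[7, 13]

(a, b) ≡ (-2, 273) mod (ℚ^×)²; places V = {2, 3, 5, 7, 11, 13, 29, 53, ∞}.
(a,b)_∞: sgn(-2)=−, sgn(273)=+, so +1.
(a,b)_5: α=-6, u≡3; β=-4, v≡2 (mod 5); (3|5)=-1, (2|5)=-1; sign (−1)^0·-1^-4·-1^-6 = +1.
(a,b)_7: α=4, u≡3; β=1, v≡2 (mod 7); (3|7)=-1, (2|7)=+1; sign (−1)^0·-1^1·+1^4 = -1.
(a,b)_29: α=-2, u≡8; β=0, v≡17 (mod 29); (8|29)=-1, (17|29)=-1; sign (−1)^0·-1^0·-1^-2 = +1.
(a,b)_3: α=16, u≡1; β=5, v≡1 (mod 3); (1|3)=+1, (1|3)=+1; sign (−1)^0·+1^5·+1^16 = +1.
(a,b)_53: α=0, u≡33; β=2, v≡21 (mod 53); (33|53)=-1, (21|53)=-1; sign (−1)^0·-1^2·-1^0 = +1.
(a,b)_2: α=7, β=4; u≡7, v≡1 (mod 8); ε(u)ε(v)=1·0, αω(v)=7·0, βω(u)=4·0; sum ≡ 0  ⇒  +1.
(a,b)_13: α=2, u≡5; β=1, v≡5 (mod 13); (5|13)=-1, (5|13)=-1; sign (−1)^0·-1^1·-1^2 = -1.
(a,b)_11: α=-2, u≡4; β=-2, v≡3 (mod 11); (4|11)=+1, (3|11)=+1; sign (−1)^0·+1^-2·+1^-2 = +1.
(-2, 273 / ℚ) ramifies at {7, 13}: a division algebra.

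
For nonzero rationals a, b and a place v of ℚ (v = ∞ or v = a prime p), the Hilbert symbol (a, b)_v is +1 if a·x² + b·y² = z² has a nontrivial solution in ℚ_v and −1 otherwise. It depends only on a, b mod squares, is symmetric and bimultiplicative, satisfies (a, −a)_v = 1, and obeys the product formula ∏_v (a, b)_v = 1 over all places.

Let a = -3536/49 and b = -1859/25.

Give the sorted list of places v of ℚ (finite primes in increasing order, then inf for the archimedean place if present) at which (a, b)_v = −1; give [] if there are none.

(a, b) ≡ (-221, -11) mod (ℚ^×)²; places V = {2, 5, 7, 11, 13, 17, ∞}.
(a,b)_13: α=1, u≡4; β=2, v≡11 (mod 13); (4|13)=+1, (11|13)=-1; sign (−1)^0·+1^2·-1^1 = -1.
(a,b)_∞: sgn(-221)=−, sgn(-11)=−, so -1.
(a,b)_7: α=-2, u≡6; β=0, v≡6 (mod 7); (6|7)=-1, (6|7)=-1; sign (−1)^0·-1^0·-1^-2 = +1.
(a,b)_11: α=0, u≡10; β=1, v≡6 (mod 11); (10|11)=-1, (6|11)=-1; sign (−1)^0·-1^1·-1^0 = -1.
(a,b)_17: α=1, u≡2; β=0, v≡12 (mod 17); (2|17)=+1, (12|17)=-1; sign (−1)^0·+1^0·-1^1 = -1.
(a,b)_5: α=0, u≡1; β=-2, v≡1 (mod 5); (1|5)=+1, (1|5)=+1; sign (−1)^0·+1^-2·+1^0 = +1.
(a,b)_2: α=4, β=0; u≡3, v≡5 (mod 8); ε(u)ε(v)=1·0, αω(v)=4·1, βω(u)=0·1; sum ≡ 0  ⇒  +1.
(-221, -11 / ℚ) ramifies at {11, 13, 17, ∞}: a division algebra.

[11, 13, 17, inf]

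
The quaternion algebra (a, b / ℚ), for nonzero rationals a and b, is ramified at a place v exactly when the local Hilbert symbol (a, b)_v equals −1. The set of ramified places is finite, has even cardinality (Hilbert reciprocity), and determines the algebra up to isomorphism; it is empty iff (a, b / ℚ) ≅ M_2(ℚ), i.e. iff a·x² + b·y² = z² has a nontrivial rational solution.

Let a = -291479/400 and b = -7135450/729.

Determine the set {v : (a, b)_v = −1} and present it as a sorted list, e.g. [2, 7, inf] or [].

[19, inf]

Mod squares: a ≡ -551, b ≡ -285418. Check v ∈ {∞, 2, 3, 5, 7, 19, 23, 29, 37}.
v=2: v_2(a)=-4, v_2(b)=1; units ≡ 1, 3 (mod 8); ε·ε+αω+βω = 0·1+-4·1+1·0 ≡ 0  ⇒  (a,b)_2 = +1.
v=29: a=29^1·(≡27), b=29^1·(≡11) mod 29; (27|29)=-1, (11|29)=-1; (−1)^{1·1·14}·(-1)^1·(-1)^1 = +1.
v=5: a=5^-2·(≡1), b=5^2·(≡3) mod 5; (1|5)=+1, (3|5)=-1; (−1)^{-2·2·2}·(+1)^2·(-1)^-2 = +1.
v=∞: -551 < 0 and -285418 < 0  ⇒  (a,b)_∞ = -1.
v=23: a=23^2·(≡18), b=23^0·(≡13) mod 23; (18|23)=+1, (13|23)=+1; (−1)^{2·0·11}·(+1)^0·(+1)^2 = +1.
v=19: a=19^1·(≡11), b=19^1·(≡6) mod 19; (11|19)=+1, (6|19)=+1; (−1)^{1·1·9}·(+1)^1·(+1)^1 = -1.
v=3: a=3^0·(≡1), b=3^-6·(≡2) mod 3; (1|3)=+1, (2|3)=-1; (−1)^{0·-6·1}·(+1)^-6·(-1)^0 = +1.
v=37: a=37^0·(≡36), b=37^1·(≡14) mod 37; (36|37)=+1, (14|37)=-1; (−1)^{0·1·18}·(+1)^1·(-1)^0 = +1.
v=7: a=7^0·(≡1), b=7^1·(≡4) mod 7; (1|7)=+1, (4|7)=+1; (−1)^{0·1·3}·(+1)^1·(+1)^0 = +1.
Ram(-551, -285418) = {19, ∞}; no ℚ_19-point on the conic.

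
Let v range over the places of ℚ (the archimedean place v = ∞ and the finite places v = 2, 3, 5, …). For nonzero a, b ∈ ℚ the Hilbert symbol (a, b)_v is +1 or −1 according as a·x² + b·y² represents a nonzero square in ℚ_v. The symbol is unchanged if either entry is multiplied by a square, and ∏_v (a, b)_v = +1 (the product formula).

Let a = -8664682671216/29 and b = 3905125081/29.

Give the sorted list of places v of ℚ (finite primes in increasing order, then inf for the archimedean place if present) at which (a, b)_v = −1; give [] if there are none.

Mod squares: a ≡ -236379, b ≡ 29. Check v ∈ {∞, 2, 3, 11, 13, 19, 23, 29}.
v=11: a=11^3·(≡3), b=11^2·(≡2) mod 11; (3|11)=+1, (2|11)=-1; (−1)^{3·2·5}·(+1)^2·(-1)^3 = -1.
v=19: a=19^3·(≡6), b=19^2·(≡8) mod 19; (6|19)=+1, (8|19)=-1; (−1)^{3·2·9}·(+1)^2·(-1)^3 = -1.
v=13: a=13^3·(≡12), b=13^2·(≡3) mod 13; (12|13)=+1, (3|13)=+1; (−1)^{3·2·6}·(+1)^2·(+1)^3 = +1.
v=∞: -236379 < 0 and 29 > 0  ⇒  (a,b)_∞ = +1.
v=29: a=29^-1·(≡17), b=29^-1·(≡16) mod 29; (17|29)=-1, (16|29)=+1; (−1)^{-1·-1·14}·(-1)^-1·(+1)^-1 = -1.
v=23: a=23^0·(≡11), b=23^2·(≡13) mod 23; (11|23)=-1, (13|23)=+1; (−1)^{0·2·11}·(-1)^2·(+1)^0 = +1.
v=2: v_2(a)=4, v_2(b)=0; units ≡ 5, 5 (mod 8); ε·ε+αω+βω = 0·0+4·1+0·1 ≡ 0  ⇒  (a,b)_2 = +1.
v=3: a=3^3·(≡2), b=3^0·(≡2) mod 3; (2|3)=-1, (2|3)=-1; (−1)^{3·0·1}·(-1)^0·(-1)^3 = -1.
Ram(-236379, 29) = {3, 11, 19, 29}; no ℚ_3-point on the conic.

[3, 11, 19, 29]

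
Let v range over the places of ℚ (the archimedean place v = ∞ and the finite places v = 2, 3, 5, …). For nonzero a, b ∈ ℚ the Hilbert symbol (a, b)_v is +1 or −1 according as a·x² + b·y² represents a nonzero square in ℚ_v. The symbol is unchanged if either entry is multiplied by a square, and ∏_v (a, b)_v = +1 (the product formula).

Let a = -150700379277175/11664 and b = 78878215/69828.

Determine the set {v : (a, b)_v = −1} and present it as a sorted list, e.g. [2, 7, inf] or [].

[3, 5, 17, 19]

(a, b) ≡ (-7, 53295) mod (ℚ^×)²; places V = {2, 3, 5, 7, 11, 13, 17, 19, 23, ∞}.
(a,b)_3: α=-6, u≡2; β=-1, v≡2 (mod 3); (2|3)=-1, (2|3)=-1; sign (−1)^0·-1^-1·-1^-6 = -1.
(a,b)_23: α=0, u≡12; β=-2, v≡13 (mod 23); (12|23)=+1, (13|23)=+1; sign (−1)^0·+1^-2·+1^0 = +1.
(a,b)_13: α=4, u≡2; β=2, v≡7 (mod 13); (2|13)=-1, (7|13)=-1; sign (−1)^0·-1^2·-1^4 = +1.
(a,b)_17: α=4, u≡7; β=3, v≡14 (mod 17); (7|17)=-1, (14|17)=-1; sign (−1)^0·-1^3·-1^4 = -1.
(a,b)_2: α=-4, β=-2; u≡1, v≡7 (mod 8); ε(u)ε(v)=0·1, αω(v)=-4·0, βω(u)=-2·0; sum ≡ 0  ⇒  +1.
(a,b)_7: α=1, u≡3; β=0, v≡1 (mod 7); (3|7)=-1, (1|7)=+1; sign (−1)^0·-1^0·+1^1 = +1.
(a,b)_∞: sgn(-7)=−, sgn(53295)=+, so +1.
(a,b)_11: α=0, u≡5; β=-1, v≡9 (mod 11); (5|11)=+1, (9|11)=+1; sign (−1)^0·+1^-1·+1^0 = +1.
(a,b)_19: α=2, u≡14; β=1, v≡14 (mod 19); (14|19)=-1, (14|19)=-1; sign (−1)^0·-1^1·-1^2 = -1.
(a,b)_5: α=2, u≡2; β=1, v≡1 (mod 5); (2|5)=-1, (1|5)=+1; sign (−1)^0·-1^1·+1^2 = -1.
|Ram(-7, 53295)| = 4, even; anisotropic at {3, 5, 17, 19}.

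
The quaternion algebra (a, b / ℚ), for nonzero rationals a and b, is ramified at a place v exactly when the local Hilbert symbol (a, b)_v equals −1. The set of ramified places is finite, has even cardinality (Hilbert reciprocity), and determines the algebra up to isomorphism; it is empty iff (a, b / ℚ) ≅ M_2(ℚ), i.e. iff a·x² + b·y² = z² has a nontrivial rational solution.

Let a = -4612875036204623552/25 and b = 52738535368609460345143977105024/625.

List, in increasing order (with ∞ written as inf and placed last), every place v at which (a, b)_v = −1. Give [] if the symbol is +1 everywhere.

(a, b) ≡ (-5597267, 226954) mod (ℚ^×)²; places V = {2, 3, 5, 7, 13, 17, 19, 29, 31, 43, ∞}.
(a,b)_43: α=3, u≡10; β=5, v≡33 (mod 43); (10|43)=+1, (33|43)=-1; sign (−1)^1·+1^5·-1^3 = +1.
(a,b)_5: α=-2, u≡3; β=-4, v≡4 (mod 5); (3|5)=-1, (4|5)=+1; sign (−1)^0·-1^-4·+1^-2 = +1.
(a,b)_29: α=2, u≡7; β=3, v≡28 (mod 29); (7|29)=+1, (28|29)=+1; sign (−1)^0·+1^3·+1^2 = +1.
(a,b)_2: α=6, β=7; u≡5, v≡5 (mod 8); ε(u)ε(v)=0·0, αω(v)=6·1, βω(u)=7·1; sum ≡ 1  ⇒  -1.
(a,b)_31: α=1, u≡2; β=2, v≡24 (mod 31); (2|31)=+1, (24|31)=-1; sign (−1)^0·+1^2·-1^1 = -1.
(a,b)_19: α=1, u≡18; β=2, v≡3 (mod 19); (18|19)=-1, (3|19)=-1; sign (−1)^0·-1^2·-1^1 = -1.
(a,b)_7: α=2, u≡6; β=3, v≡3 (mod 7); (6|7)=-1, (3|7)=-1; sign (−1)^0·-1^3·-1^2 = -1.
(a,b)_3: α=0, u≡1; β=2, v≡1 (mod 3); (1|3)=+1, (1|3)=+1; sign (−1)^0·+1^2·+1^0 = +1.
(a,b)_∞: sgn(-5597267)=−, sgn(226954)=+, so +1.
(a,b)_17: α=1, u≡7; β=2, v≡13 (mod 17); (7|17)=-1, (13|17)=+1; sign (−1)^0·-1^2·+1^1 = +1.
(a,b)_13: α=3, u≡10; β=5, v≡12 (mod 13); (10|13)=+1, (12|13)=+1; sign (−1)^0·+1^5·+1^3 = +1.
|Ram(-5597267, 226954)| = 4, even; anisotropic at {2, 7, 19, 31}.

[2, 7, 19, 31]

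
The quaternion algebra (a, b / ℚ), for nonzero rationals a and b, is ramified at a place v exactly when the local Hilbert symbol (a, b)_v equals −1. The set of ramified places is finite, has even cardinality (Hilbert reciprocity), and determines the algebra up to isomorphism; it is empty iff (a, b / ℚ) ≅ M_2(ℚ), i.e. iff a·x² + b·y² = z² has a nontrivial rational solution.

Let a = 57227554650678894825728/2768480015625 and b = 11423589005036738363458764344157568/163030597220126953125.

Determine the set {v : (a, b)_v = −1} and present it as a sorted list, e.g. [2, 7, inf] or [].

[29, 31]

Mod squares: a ≡ 713, b ≡ 689678. Check v ∈ {∞, 2, 3, 5, 7, 11, 17, 19, 23, 29, 31, 47}.
v=29: a=29^-2·(≡21), b=29^-3·(≡8) mod 29; (21|29)=-1, (8|29)=-1; (−1)^{-2·-3·14}·(-1)^-3·(-1)^-2 = -1.
v=11: a=11^2·(≡3), b=11^3·(≡4) mod 11; (3|11)=+1, (4|11)=+1; (−1)^{2·3·5}·(+1)^3·(+1)^2 = +1.
v=23: a=23^3·(≡9), b=23^5·(≡22) mod 23; (9|23)=+1, (22|23)=-1; (−1)^{3·5·11}·(+1)^5·(-1)^3 = +1.
v=17: a=17^-2·(≡2), b=17^-2·(≡7) mod 17; (2|17)=+1, (7|17)=-1; (−1)^{-2·-2·8}·(+1)^-2·(-1)^-2 = +1.
v=5: a=5^-6·(≡3), b=5^-10·(≡3) mod 5; (3|5)=-1, (3|5)=-1; (−1)^{-6·-10·2}·(-1)^-10·(-1)^-6 = +1.
v=∞: 713 > 0 and 689678 > 0  ⇒  (a,b)_∞ = +1.
v=47: a=47^2·(≡37), b=47^3·(≡20) mod 47; (37|47)=+1, (20|47)=-1; (−1)^{2·3·23}·(+1)^3·(-1)^2 = +1.
v=19: a=19^0·(≡12), b=19^-2·(≡7) mod 19; (12|19)=-1, (7|19)=+1; (−1)^{0·-2·9}·(-1)^-2·(+1)^0 = +1.
v=2: v_2(a)=8, v_2(b)=7; units ≡ 1, 7 (mod 8); ε·ε+αω+βω = 0·1+8·0+7·0 ≡ 0  ⇒  (a,b)_2 = +1.
v=31: a=31^5·(≡30), b=31^8·(≡3) mod 31; (30|31)=-1, (3|31)=-1; (−1)^{5·8·15}·(-1)^8·(-1)^5 = -1.
v=7: a=7^4·(≡3), b=7^6·(≡3) mod 7; (3|7)=-1, (3|7)=-1; (−1)^{4·6·3}·(-1)^6·(-1)^4 = +1.
v=3: a=3^-6·(≡2), b=3^-8·(≡2) mod 3; (2|3)=-1, (2|3)=-1; (−1)^{-6·-8·1}·(-1)^-8·(-1)^-6 = +1.
|Ram(713, 689678)| = 2, even; anisotropic at {29, 31}.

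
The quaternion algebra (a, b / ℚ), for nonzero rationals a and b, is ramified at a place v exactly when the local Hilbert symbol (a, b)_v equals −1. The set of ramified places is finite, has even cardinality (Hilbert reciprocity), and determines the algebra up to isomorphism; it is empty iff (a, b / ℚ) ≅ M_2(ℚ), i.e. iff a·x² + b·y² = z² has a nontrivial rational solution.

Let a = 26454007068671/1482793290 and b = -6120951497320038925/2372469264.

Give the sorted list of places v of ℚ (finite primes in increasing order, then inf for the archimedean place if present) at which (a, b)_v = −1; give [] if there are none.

[5, 13]

Mod squares: a ≡ 41990, b ≡ -13. Check v ∈ {∞, 2, 3, 5, 7, 11, 13, 17, 19, 23, 29, 41}.
v=23: a=23^2·(≡20), b=23^2·(≡14) mod 23; (20|23)=-1, (14|23)=-1; (−1)^{2·2·11}·(-1)^2·(-1)^2 = +1.
v=3: a=3^-6·(≡2), b=3^-6·(≡2) mod 3; (2|3)=-1, (2|3)=-1; (−1)^{-6·-6·1}·(-1)^-6·(-1)^-6 = +1.
v=19: a=19^1·(≡11), b=19^2·(≡7) mod 19; (11|19)=+1, (7|19)=+1; (−1)^{1·2·9}·(+1)^2·(+1)^1 = +1.
v=∞: 41990 > 0 and -13 < 0  ⇒  (a,b)_∞ = +1.
v=2: v_2(a)=-1, v_2(b)=-4; units ≡ 3, 3 (mod 8); ε·ε+αω+βω = 1·1+-1·1+-4·1 ≡ 0  ⇒  (a,b)_2 = +1.
v=17: a=17^3·(≡10), b=17^2·(≡4) mod 17; (10|17)=-1, (4|17)=+1; (−1)^{3·2·8}·(-1)^2·(+1)^3 = +1.
v=11: a=11^-2·(≡1), b=11^-2·(≡5) mod 11; (1|11)=+1, (5|11)=+1; (−1)^{-2·-2·5}·(+1)^-2·(+1)^-2 = +1.
v=41: a=41^-2·(≡7), b=41^-2·(≡11) mod 41; (7|41)=-1, (11|41)=-1; (−1)^{-2·-2·20}·(-1)^-2·(-1)^-2 = +1.
v=13: a=13^1·(≡7), b=13^3·(≡12) mod 13; (7|13)=-1, (12|13)=+1; (−1)^{1·3·6}·(-1)^3·(+1)^1 = -1.
v=29: a=29^2·(≡19), b=29^2·(≡5) mod 29; (19|29)=-1, (5|29)=+1; (−1)^{2·2·14}·(-1)^2·(+1)^2 = +1.
v=7: a=7^2·(≡1), b=7^4·(≡4) mod 7; (1|7)=+1, (4|7)=+1; (−1)^{2·4·3}·(+1)^4·(+1)^2 = +1.
v=5: a=5^-1·(≡2), b=5^2·(≡2) mod 5; (2|5)=-1, (2|5)=-1; (−1)^{-1·2·2}·(-1)^2·(-1)^-1 = -1.
Ram(41990, -13) = {5, 13}; no ℚ_5-point on the conic.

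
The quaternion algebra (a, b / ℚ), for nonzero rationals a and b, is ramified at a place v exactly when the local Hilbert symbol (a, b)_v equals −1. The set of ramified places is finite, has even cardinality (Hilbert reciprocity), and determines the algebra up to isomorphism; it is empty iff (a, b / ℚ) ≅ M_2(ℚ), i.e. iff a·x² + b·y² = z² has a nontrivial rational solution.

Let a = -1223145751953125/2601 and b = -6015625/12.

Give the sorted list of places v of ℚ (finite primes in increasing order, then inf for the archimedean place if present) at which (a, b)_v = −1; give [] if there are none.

Mod squares: a ≡ -5, b ≡ -1155. Check v ∈ {∞, 2, 3, 5, 7, 11, 13, 17}.
v=11: a=11^2·(≡6), b=11^1·(≡1) mod 11; (6|11)=-1, (1|11)=+1; (−1)^{2·1·5}·(-1)^1·(+1)^2 = -1.
v=3: a=3^-2·(≡1), b=3^-1·(≡2) mod 3; (1|3)=+1, (2|3)=-1; (−1)^{-2·-1·1}·(+1)^-1·(-1)^-2 = +1.
v=2: v_2(a)=0, v_2(b)=-2; units ≡ 3, 5 (mod 8); ε·ε+αω+βω = 1·0+0·1+-2·1 ≡ 0  ⇒  (a,b)_2 = +1.
v=7: a=7^2·(≡1), b=7^1·(≡3) mod 7; (1|7)=+1, (3|7)=-1; (−1)^{2·1·3}·(+1)^1·(-1)^2 = +1.
v=17: a=17^-2·(≡10), b=17^0·(≡1) mod 17; (10|17)=-1, (1|17)=+1; (−1)^{-2·0·8}·(-1)^0·(+1)^-2 = +1.
v=∞: -5 < 0 and -1155 < 0  ⇒  (a,b)_∞ = -1.
v=5: a=5^13·(≡4), b=5^7·(≡4) mod 5; (4|5)=+1, (4|5)=+1; (−1)^{13·7·2}·(+1)^7·(+1)^13 = +1.
v=13: a=13^2·(≡8), b=13^0·(≡5) mod 13; (8|13)=-1, (5|13)=-1; (−1)^{2·0·6}·(-1)^0·(-1)^2 = +1.
|Ram(-5, -1155)| = 2, even; anisotropic at {11, ∞}.

[11, inf]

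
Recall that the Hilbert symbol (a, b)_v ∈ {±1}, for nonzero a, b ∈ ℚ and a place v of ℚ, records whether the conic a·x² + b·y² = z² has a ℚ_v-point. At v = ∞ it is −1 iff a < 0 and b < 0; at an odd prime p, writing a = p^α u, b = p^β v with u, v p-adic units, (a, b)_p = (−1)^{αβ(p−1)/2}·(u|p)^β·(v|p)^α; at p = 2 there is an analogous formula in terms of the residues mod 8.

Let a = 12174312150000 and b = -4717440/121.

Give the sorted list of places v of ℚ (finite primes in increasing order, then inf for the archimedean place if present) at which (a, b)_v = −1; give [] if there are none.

(a, b) ≡ (15, -910) mod (ℚ^×)²; places V = {2, 3, 5, 7, 11, 13, ∞}.
(a,b)_13: α=2, u≡5; β=1, v≡7 (mod 13); (5|13)=-1, (7|13)=-1; sign (−1)^0·-1^1·-1^2 = -1.
(a,b)_∞: sgn(15)=+, sgn(-910)=−, so +1.
(a,b)_2: α=4, β=7; u≡7, v≡1 (mod 8); ε(u)ε(v)=1·0, αω(v)=4·0, βω(u)=7·0; sum ≡ 0  ⇒  +1.
(a,b)_3: α=5, u≡2; β=4, v≡2 (mod 3); (2|3)=-1, (2|3)=-1; sign (−1)^0·-1^4·-1^5 = -1.
(a,b)_11: α=2, u≡1; β=-2, v≡9 (mod 11); (1|11)=+1, (9|11)=+1; sign (−1)^0·+1^-2·+1^2 = +1.
(a,b)_5: α=5, u≡3; β=1, v≡2 (mod 5); (3|5)=-1, (2|5)=-1; sign (−1)^0·-1^1·-1^5 = +1.
(a,b)_7: α=2, u≡4; β=1, v≡6 (mod 7); (4|7)=+1, (6|7)=-1; sign (−1)^0·+1^1·-1^2 = +1.
(15, -910 / ℚ) ramifies at {3, 13}: a division algebra.

[3, 13]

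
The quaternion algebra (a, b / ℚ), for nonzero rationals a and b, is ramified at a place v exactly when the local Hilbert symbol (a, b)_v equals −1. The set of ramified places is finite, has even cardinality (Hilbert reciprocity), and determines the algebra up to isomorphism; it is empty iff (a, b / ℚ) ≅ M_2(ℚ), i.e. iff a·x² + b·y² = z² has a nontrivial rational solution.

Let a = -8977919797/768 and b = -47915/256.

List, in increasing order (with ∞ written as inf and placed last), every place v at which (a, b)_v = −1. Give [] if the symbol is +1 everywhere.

(a, b) ≡ (-759, -35) mod (ℚ^×)²; places V = {2, 3, 5, 7, 11, 23, 37, ∞}.
(a,b)_5: α=0, u≡1; β=1, v≡2 (mod 5); (1|5)=+1, (2|5)=-1; sign (−1)^0·+1^1·-1^0 = +1.
(a,b)_3: α=-1, u≡2; β=0, v≡1 (mod 3); (2|3)=-1, (1|3)=+1; sign (−1)^0·-1^0·+1^-1 = +1.
(a,b)_23: α=3, u≡2; β=0, v≡21 (mod 23); (2|23)=+1, (21|23)=-1; sign (−1)^0·+1^0·-1^3 = -1.
(a,b)_7: α=2, u≡1; β=1, v≡2 (mod 7); (1|7)=+1, (2|7)=+1; sign (−1)^0·+1^1·+1^2 = +1.
(a,b)_11: α=1, u≡7; β=0, v≡4 (mod 11); (7|11)=-1, (4|11)=+1; sign (−1)^0·-1^0·+1^1 = +1.
(a,b)_∞: sgn(-759)=−, sgn(-35)=−, so -1.
(a,b)_37: α=2, u≡23; β=2, v≡24 (mod 37); (23|37)=-1, (24|37)=-1; sign (−1)^0·-1^2·-1^2 = +1.
(a,b)_2: α=-8, β=-8; u≡1, v≡5 (mod 8); ε(u)ε(v)=0·0, αω(v)=-8·1, βω(u)=-8·0; sum ≡ 0  ⇒  +1.
|Ram(-759, -35)| = 2, even; anisotropic at {23, ∞}.

[23, inf]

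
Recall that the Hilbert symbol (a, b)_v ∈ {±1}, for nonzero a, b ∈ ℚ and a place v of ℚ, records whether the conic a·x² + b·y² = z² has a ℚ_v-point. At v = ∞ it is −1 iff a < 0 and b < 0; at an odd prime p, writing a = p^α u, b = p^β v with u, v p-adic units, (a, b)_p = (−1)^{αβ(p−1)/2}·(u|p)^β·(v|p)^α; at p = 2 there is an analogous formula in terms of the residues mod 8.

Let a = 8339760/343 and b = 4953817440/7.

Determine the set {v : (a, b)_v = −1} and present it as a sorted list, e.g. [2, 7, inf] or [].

[2, 11]

(a, b) ≡ (5005, 2730) mod (ℚ^×)²; places V = {2, 3, 5, 7, 11, 13, ∞}.
(a,b)_11: α=1, u≡9; β=2, v≡10 (mod 11); (9|11)=+1, (10|11)=-1; sign (−1)^0·+1^2·-1^1 = -1.
(a,b)_2: α=4, β=5; u≡5, v≡5 (mod 8); ε(u)ε(v)=0·0, αω(v)=4·1, βω(u)=5·1; sum ≡ 1  ⇒  -1.
(a,b)_5: α=1, u≡4; β=1, v≡4 (mod 5); (4|5)=+1, (4|5)=+1; sign (−1)^0·+1^1·+1^1 = +1.
(a,b)_13: α=1, u≡7; β=1, v≡6 (mod 13); (7|13)=-1, (6|13)=-1; sign (−1)^0·-1^1·-1^1 = +1.
(a,b)_7: α=-3, u≡2; β=-1, v≡5 (mod 7); (2|7)=+1, (5|7)=-1; sign (−1)^1·+1^-1·-1^-3 = +1.
(a,b)_∞: sgn(5005)=+, sgn(2730)=+, so +1.
(a,b)_3: α=6, u≡1; β=9, v≡1 (mod 3); (1|3)=+1, (1|3)=+1; sign (−1)^0·+1^9·+1^6 = +1.
Ram(5005, 2730) = {2, 11}; no ℚ_2-point on the conic.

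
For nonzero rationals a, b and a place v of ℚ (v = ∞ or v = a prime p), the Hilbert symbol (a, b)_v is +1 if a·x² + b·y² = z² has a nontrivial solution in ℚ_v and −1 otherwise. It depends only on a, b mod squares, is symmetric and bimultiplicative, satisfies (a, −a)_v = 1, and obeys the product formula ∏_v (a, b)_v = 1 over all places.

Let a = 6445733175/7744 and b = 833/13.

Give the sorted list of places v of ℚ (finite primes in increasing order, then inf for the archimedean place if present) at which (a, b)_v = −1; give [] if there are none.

(a, b) ≡ (7, 221) mod (ℚ^×)²; places V = {2, 3, 5, 7, 11, 13, 17, ∞}.
(a,b)_11: α=-2, u≡10; β=0, v≡4 (mod 11); (10|11)=-1, (4|11)=+1; sign (−1)^0·-1^0·+1^-2 = +1.
(a,b)_7: α=3, u≡2; β=2, v≡4 (mod 7); (2|7)=+1, (4|7)=+1; sign (−1)^0·+1^2·+1^3 = +1.
(a,b)_17: α=4, u≡7; β=1, v≡9 (mod 17); (7|17)=-1, (9|17)=+1; sign (−1)^0·-1^1·+1^4 = -1.
(a,b)_5: α=2, u≡3; β=0, v≡1 (mod 5); (3|5)=-1, (1|5)=+1; sign (−1)^0·-1^0·+1^2 = +1.
(a,b)_3: α=2, u≡1; β=0, v≡2 (mod 3); (1|3)=+1, (2|3)=-1; sign (−1)^0·+1^0·-1^2 = +1.
(a,b)_2: α=-6, β=0; u≡7, v≡5 (mod 8); ε(u)ε(v)=1·0, αω(v)=-6·1, βω(u)=0·0; sum ≡ 0  ⇒  +1.
(a,b)_13: α=0, u≡7; β=-1, v≡1 (mod 13); (7|13)=-1, (1|13)=+1; sign (−1)^0·-1^-1·+1^0 = -1.
(a,b)_∞: sgn(7)=+, sgn(221)=+, so +1.
(7, 221 / ℚ) ramifies at {13, 17}: a division algebra.

[13, 17]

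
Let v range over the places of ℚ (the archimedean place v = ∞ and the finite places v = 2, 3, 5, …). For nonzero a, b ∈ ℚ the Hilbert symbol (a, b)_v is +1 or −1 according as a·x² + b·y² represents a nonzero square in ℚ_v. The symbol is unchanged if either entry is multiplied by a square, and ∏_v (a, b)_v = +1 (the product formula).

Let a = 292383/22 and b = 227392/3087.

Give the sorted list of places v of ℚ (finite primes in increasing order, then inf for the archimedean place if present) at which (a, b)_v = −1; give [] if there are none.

(a, b) ≡ (14586, 24871) mod (ℚ^×)²; places V = {2, 3, 7, 11, 13, 17, 19, ∞}.
(a,b)_7: α=2, u≡3; β=-3, v≡2 (mod 7); (3|7)=-1, (2|7)=+1; sign (−1)^0·-1^-3·+1^2 = -1.
(a,b)_13: α=1, u≡3; β=0, v≡8 (mod 13); (3|13)=+1, (8|13)=-1; sign (−1)^0·+1^0·-1^1 = -1.
(a,b)_3: α=3, u≡2; β=-2, v≡1 (mod 3); (2|3)=-1, (1|3)=+1; sign (−1)^0·-1^-2·+1^3 = +1.
(a,b)_17: α=1, u≡16; β=1, v≡15 (mod 17); (16|17)=+1, (15|17)=+1; sign (−1)^0·+1^1·+1^1 = +1.
(a,b)_11: α=-1, u≡7; β=1, v≡2 (mod 11); (7|11)=-1, (2|11)=-1; sign (−1)^1·-1^1·-1^-1 = -1.
(a,b)_∞: sgn(14586)=+, sgn(24871)=+, so +1.
(a,b)_19: α=0, u≡10; β=1, v≡4 (mod 19); (10|19)=-1, (4|19)=+1; sign (−1)^0·-1^1·+1^0 = -1.
(a,b)_2: α=-1, β=6; u≡5, v≡7 (mod 8); ε(u)ε(v)=0·1, αω(v)=-1·0, βω(u)=6·1; sum ≡ 0  ⇒  +1.
(14586, 24871 / ℚ) ramifies at {7, 11, 13, 19}: a division algebra.

[7, 11, 13, 19]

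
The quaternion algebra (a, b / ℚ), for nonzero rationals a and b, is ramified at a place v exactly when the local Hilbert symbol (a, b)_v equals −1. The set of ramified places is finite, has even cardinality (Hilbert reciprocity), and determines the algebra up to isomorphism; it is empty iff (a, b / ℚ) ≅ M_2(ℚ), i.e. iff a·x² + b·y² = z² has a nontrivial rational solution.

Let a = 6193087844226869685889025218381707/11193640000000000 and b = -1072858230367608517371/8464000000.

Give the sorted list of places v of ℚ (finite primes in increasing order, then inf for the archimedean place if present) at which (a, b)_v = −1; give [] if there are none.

[29, 43]

(a, b) ≡ (43, -3451) mod (ℚ^×)²; places V = {2, 3, 5, 7, 11, 17, 23, 29, 43, ∞}.
(a,b)_2: α=-12, β=-10; u≡3, v≡5 (mod 8); ε(u)ε(v)=1·0, αω(v)=-12·1, βω(u)=-10·1; sum ≡ 0  ⇒  +1.
(a,b)_17: α=2, u≡9; β=1, v≡9 (mod 17); (9|17)=+1, (9|17)=+1; sign (−1)^0·+1^1·+1^2 = +1.
(a,b)_5: α=-10, u≡2; β=-6, v≡4 (mod 5); (2|5)=-1, (4|5)=+1; sign (−1)^0·-1^-6·+1^-10 = +1.
(a,b)_3: α=22, u≡1; β=14, v≡2 (mod 3); (1|3)=+1, (2|3)=-1; sign (−1)^0·+1^14·-1^22 = +1.
(a,b)_43: α=3, u≡9; β=2, v≡29 (mod 43); (9|43)=+1, (29|43)=-1; sign (−1)^0·+1^2·-1^3 = -1.
(a,b)_11: α=6, u≡7; β=4, v≡5 (mod 11); (7|11)=-1, (5|11)=+1; sign (−1)^0·-1^4·+1^6 = +1.
(a,b)_23: α=-4, u≡15; β=-2, v≡5 (mod 23); (15|23)=-1, (5|23)=-1; sign (−1)^0·-1^-2·-1^-4 = +1.
(a,b)_29: α=2, u≡14; β=1, v≡11 (mod 29); (14|29)=-1, (11|29)=-1; sign (−1)^0·-1^1·-1^2 = -1.
(a,b)_∞: sgn(43)=+, sgn(-3451)=−, so +1.
(a,b)_7: α=8, u≡2; β=5, v≡4 (mod 7); (2|7)=+1, (4|7)=+1; sign (−1)^0·+1^5·+1^8 = +1.
|Ram(43, -3451)| = 2, even; anisotropic at {29, 43}.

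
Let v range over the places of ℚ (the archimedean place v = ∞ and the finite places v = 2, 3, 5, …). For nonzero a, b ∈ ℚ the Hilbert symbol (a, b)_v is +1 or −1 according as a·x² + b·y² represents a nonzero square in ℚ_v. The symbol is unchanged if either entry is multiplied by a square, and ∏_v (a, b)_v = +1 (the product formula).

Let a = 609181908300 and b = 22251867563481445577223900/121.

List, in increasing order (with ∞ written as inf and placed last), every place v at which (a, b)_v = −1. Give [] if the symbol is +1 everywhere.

(a, b) ≡ (75207643, 152551) mod (ℚ^×)²; places V = {2, 3, 5, 7, 11, 13, 17, 19, 29, 31, 37, ∞}.
(a,b)_19: α=1, u≡10; β=3, v≡4 (mod 19); (10|19)=-1, (4|19)=+1; sign (−1)^1·-1^3·+1^1 = +1.
(a,b)_11: α=0, u≡9; β=-2, v≡1 (mod 11); (9|11)=+1, (1|11)=+1; sign (−1)^0·+1^-2·+1^0 = +1.
(a,b)_∞: sgn(75207643)=+, sgn(152551)=+, so +1.
(a,b)_3: α=4, u≡1; β=2, v≡1 (mod 3); (1|3)=+1, (1|3)=+1; sign (−1)^0·+1^2·+1^4 = +1.
(a,b)_29: α=1, u≡1; β=2, v≡2 (mod 29); (1|29)=+1, (2|29)=-1; sign (−1)^0·+1^2·-1^1 = -1.
(a,b)_37: α=1, u≡16; β=3, v≡1 (mod 37); (16|37)=+1, (1|37)=+1; sign (−1)^0·+1^3·+1^1 = +1.
(a,b)_13: α=0, u≡4; β=2, v≡9 (mod 13); (4|13)=+1, (9|13)=+1; sign (−1)^0·+1^2·+1^0 = +1.
(a,b)_7: α=1, u≡6; β=5, v≡2 (mod 7); (6|7)=-1, (2|7)=+1; sign (−1)^1·-1^5·+1^1 = +1.
(a,b)_2: α=2, β=2; u≡3, v≡7 (mod 8); ε(u)ε(v)=1·1, αω(v)=2·0, βω(u)=2·1; sum ≡ 1  ⇒  -1.
(a,b)_5: α=2, u≡2; β=2, v≡1 (mod 5); (2|5)=-1, (1|5)=+1; sign (−1)^0·-1^2·+1^2 = +1.
(a,b)_17: α=1, u≡8; β=0, v≡7 (mod 17); (8|17)=+1, (7|17)=-1; sign (−1)^0·+1^0·-1^1 = -1.
(a,b)_31: α=1, u≡30; β=3, v≡13 (mod 31); (30|31)=-1, (13|31)=-1; sign (−1)^1·-1^3·-1^1 = -1.
(75207643, 152551 / ℚ) ramifies at {2, 17, 29, 31}: a division algebra.

[2, 17, 29, 31]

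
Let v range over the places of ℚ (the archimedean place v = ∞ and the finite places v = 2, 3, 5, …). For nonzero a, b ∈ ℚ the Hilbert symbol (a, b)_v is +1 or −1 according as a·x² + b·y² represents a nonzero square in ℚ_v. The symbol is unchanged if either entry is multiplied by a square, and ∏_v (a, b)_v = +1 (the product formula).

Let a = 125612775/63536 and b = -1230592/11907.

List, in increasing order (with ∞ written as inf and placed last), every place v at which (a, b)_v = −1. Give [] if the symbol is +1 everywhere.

[3, 19, 23, 29]

Mod squares: a ≡ 682341, b ≡ -14421. Check v ∈ {∞, 2, 3, 5, 7, 11, 19, 23, 29, 31}.
v=∞: 682341 > 0 and -14421 < 0  ⇒  (a,b)_∞ = +1.
v=2: v_2(a)=-4, v_2(b)=8; units ≡ 5, 3 (mod 8); ε·ε+αω+βω = 0·1+-4·1+8·1 ≡ 0  ⇒  (a,b)_2 = +1.
v=23: a=23^1·(≡19), b=23^1·(≡14) mod 23; (19|23)=-1, (14|23)=-1; (−1)^{1·1·11}·(-1)^1·(-1)^1 = -1.
v=11: a=11^-1·(≡2), b=11^1·(≡4) mod 11; (2|11)=-1, (4|11)=+1; (−1)^{-1·1·5}·(-1)^1·(+1)^-1 = +1.
v=5: a=5^2·(≡1), b=5^0·(≡4) mod 5; (1|5)=+1, (4|5)=+1; (−1)^{2·0·2}·(+1)^0·(+1)^2 = +1.
v=7: a=7^0·(≡2), b=7^-2·(≡3) mod 7; (2|7)=+1, (3|7)=-1; (−1)^{0·-2·3}·(+1)^-2·(-1)^0 = +1.
v=3: a=3^5·(≡2), b=3^-5·(≡2) mod 3; (2|3)=-1, (2|3)=-1; (−1)^{5·-5·1}·(-1)^-5·(-1)^5 = -1.
v=31: a=31^1·(≡10), b=31^0·(≡5) mod 31; (10|31)=+1, (5|31)=+1; (−1)^{1·0·15}·(+1)^0·(+1)^1 = +1.
v=29: a=29^1·(≡27), b=29^0·(≡15) mod 29; (27|29)=-1, (15|29)=-1; (−1)^{1·0·14}·(-1)^0·(-1)^1 = -1.
v=19: a=19^-2·(≡14), b=19^1·(≡9) mod 19; (14|19)=-1, (9|19)=+1; (−1)^{-2·1·9}·(-1)^1·(+1)^-2 = -1.
|Ram(682341, -14421)| = 4, even; anisotropic at {3, 19, 23, 29}.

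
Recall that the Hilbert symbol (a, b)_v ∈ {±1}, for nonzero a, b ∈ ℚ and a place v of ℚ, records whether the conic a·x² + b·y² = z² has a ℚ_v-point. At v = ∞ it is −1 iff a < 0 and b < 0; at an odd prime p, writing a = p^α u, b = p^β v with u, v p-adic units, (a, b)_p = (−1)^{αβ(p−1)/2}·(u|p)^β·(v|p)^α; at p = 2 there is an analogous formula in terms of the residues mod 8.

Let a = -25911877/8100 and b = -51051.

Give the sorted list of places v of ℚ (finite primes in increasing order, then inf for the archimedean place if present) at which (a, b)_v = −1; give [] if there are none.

Mod squares: a ≡ -25911877, b ≡ -51051. Check v ∈ {∞, 2, 3, 5, 7, 11, 13, 17, 19, 29, 31, 37, 41}.
v=2: v_2(a)=-2, v_2(b)=0; units ≡ 3, 5 (mod 8); ε·ε+αω+βω = 1·0+-2·1+0·1 ≡ 0  ⇒  (a,b)_2 = +1.
v=7: a=7^0·(≡2), b=7^1·(≡1) mod 7; (2|7)=+1, (1|7)=+1; (−1)^{0·1·3}·(+1)^1·(+1)^0 = +1.
v=37: a=37^1·(≡32), b=37^0·(≡9) mod 37; (32|37)=-1, (9|37)=+1; (−1)^{1·0·18}·(-1)^0·(+1)^1 = +1.
v=31: a=31^1·(≡26), b=31^0·(≡6) mod 31; (26|31)=-1, (6|31)=-1; (−1)^{1·0·15}·(-1)^0·(-1)^1 = -1.
v=11: a=11^0·(≡5), b=11^1·(≡1) mod 11; (5|11)=+1, (1|11)=+1; (−1)^{0·1·5}·(+1)^1·(+1)^0 = +1.
v=17: a=17^0·(≡2), b=17^1·(≡6) mod 17; (2|17)=+1, (6|17)=-1; (−1)^{0·1·8}·(+1)^1·(-1)^0 = +1.
v=3: a=3^-4·(≡2), b=3^1·(≡2) mod 3; (2|3)=-1, (2|3)=-1; (−1)^{-4·1·1}·(-1)^1·(-1)^-4 = -1.
v=∞: -25911877 < 0 and -51051 < 0  ⇒  (a,b)_∞ = -1.
v=13: a=13^0·(≡9), b=13^1·(≡12) mod 13; (9|13)=+1, (12|13)=+1; (−1)^{0·1·6}·(+1)^1·(+1)^0 = +1.
v=19: a=19^1·(≡3), b=19^0·(≡2) mod 19; (3|19)=-1, (2|19)=-1; (−1)^{1·0·9}·(-1)^0·(-1)^1 = -1.
v=29: a=29^1·(≡20), b=29^0·(≡18) mod 29; (20|29)=+1, (18|29)=-1; (−1)^{1·0·14}·(+1)^0·(-1)^1 = -1.
v=5: a=5^-2·(≡2), b=5^0·(≡4) mod 5; (2|5)=-1, (4|5)=+1; (−1)^{-2·0·2}·(-1)^0·(+1)^-2 = +1.
v=41: a=41^1·(≡40), b=41^0·(≡35) mod 41; (40|41)=+1, (35|41)=-1; (−1)^{1·0·20}·(+1)^0·(-1)^1 = -1.
|Ram(-25911877, -51051)| = 6, even; anisotropic at {3, 19, 29, 31, 41, ∞}.

[3, 19, 29, 31, 41, inf]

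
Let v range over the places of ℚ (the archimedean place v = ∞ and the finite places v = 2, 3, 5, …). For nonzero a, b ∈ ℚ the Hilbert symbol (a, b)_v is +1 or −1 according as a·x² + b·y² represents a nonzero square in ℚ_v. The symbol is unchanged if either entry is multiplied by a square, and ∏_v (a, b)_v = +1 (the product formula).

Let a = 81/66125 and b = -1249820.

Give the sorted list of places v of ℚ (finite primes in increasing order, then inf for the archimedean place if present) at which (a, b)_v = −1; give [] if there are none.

[13, 23]

Mod squares: a ≡ 5, b ≡ -312455. Check v ∈ {∞, 2, 3, 5, 11, 13, 19, 23}.
v=13: a=13^0·(≡6), b=13^1·(≡8) mod 13; (6|13)=-1, (8|13)=-1; (−1)^{0·1·6}·(-1)^1·(-1)^0 = -1.
v=2: v_2(a)=0, v_2(b)=2; units ≡ 5, 1 (mod 8); ε·ε+αω+βω = 0·0+0·0+2·1 ≡ 0  ⇒  (a,b)_2 = +1.
v=19: a=19^0·(≡1), b=19^1·(≡17) mod 19; (1|19)=+1, (17|19)=+1; (−1)^{0·1·9}·(+1)^1·(+1)^0 = +1.
v=23: a=23^-2·(≡15), b=23^1·(≡9) mod 23; (15|23)=-1, (9|23)=+1; (−1)^{-2·1·11}·(-1)^1·(+1)^-2 = -1.
v=5: a=5^-3·(≡4), b=5^1·(≡1) mod 5; (4|5)=+1, (1|5)=+1; (−1)^{-3·1·2}·(+1)^1·(+1)^-3 = +1.
v=11: a=11^0·(≡1), b=11^1·(≡10) mod 11; (1|11)=+1, (10|11)=-1; (−1)^{0·1·5}·(+1)^1·(-1)^0 = +1.
v=3: a=3^4·(≡2), b=3^0·(≡1) mod 3; (2|3)=-1, (1|3)=+1; (−1)^{4·0·1}·(-1)^0·(+1)^4 = +1.
v=∞: 5 > 0 and -312455 < 0  ⇒  (a,b)_∞ = +1.
|Ram(5, -312455)| = 2, even; anisotropic at {13, 23}.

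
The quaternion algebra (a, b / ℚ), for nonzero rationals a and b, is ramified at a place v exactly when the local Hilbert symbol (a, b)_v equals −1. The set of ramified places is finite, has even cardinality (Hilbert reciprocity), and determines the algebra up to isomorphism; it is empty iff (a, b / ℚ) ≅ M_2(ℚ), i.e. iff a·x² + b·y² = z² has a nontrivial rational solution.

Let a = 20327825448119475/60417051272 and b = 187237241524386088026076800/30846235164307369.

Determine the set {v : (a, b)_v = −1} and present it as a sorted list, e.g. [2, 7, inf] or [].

[19, 23]

Mod squares: a ≡ 38, b ≡ 14858. Check v ∈ {∞, 2, 3, 5, 11, 13, 17, 19, 23, 43, 47}.
v=5: a=5^2·(≡2), b=5^2·(≡3) mod 5; (2|5)=-1, (3|5)=-1; (−1)^{2·2·2}·(-1)^2·(-1)^2 = +1.
v=19: a=19^1·(≡12), b=19^1·(≡3) mod 19; (12|19)=-1, (3|19)=-1; (−1)^{1·1·9}·(-1)^1·(-1)^1 = -1.
v=3: a=3^4·(≡2), b=3^6·(≡2) mod 3; (2|3)=-1, (2|3)=-1; (−1)^{4·6·1}·(-1)^6·(-1)^4 = +1.
v=23: a=23^2·(≡22), b=23^3·(≡6) mod 23; (22|23)=-1, (6|23)=+1; (−1)^{2·3·11}·(-1)^3·(+1)^2 = -1.
v=2: v_2(a)=-3, v_2(b)=7; units ≡ 3, 5 (mod 8); ε·ε+αω+βω = 1·0+-3·1+7·1 ≡ 0  ⇒  (a,b)_2 = +1.
v=17: a=17^2·(≡2), b=17^3·(≡5) mod 17; (2|17)=+1, (5|17)=-1; (−1)^{2·3·8}·(+1)^3·(-1)^2 = +1.
v=43: a=43^-4·(≡4), b=43^-6·(≡35) mod 43; (4|43)=+1, (35|43)=+1; (−1)^{-4·-6·21}·(+1)^-6·(+1)^-4 = +1.
v=11: a=11^2·(≡9), b=11^4·(≡7) mod 11; (9|11)=+1, (7|11)=-1; (−1)^{2·4·5}·(+1)^4·(-1)^2 = +1.
v=13: a=13^4·(≡1), b=13^6·(≡10) mod 13; (1|13)=+1, (10|13)=+1; (−1)^{4·6·6}·(+1)^6·(+1)^4 = +1.
v=47: a=47^-2·(≡26), b=47^-4·(≡14) mod 47; (26|47)=-1, (14|47)=+1; (−1)^{-2·-4·23}·(-1)^-4·(+1)^-2 = +1.
v=∞: 38 > 0 and 14858 > 0  ⇒  (a,b)_∞ = +1.
(38, 14858 / ℚ) ramifies at {19, 23}: a division algebra.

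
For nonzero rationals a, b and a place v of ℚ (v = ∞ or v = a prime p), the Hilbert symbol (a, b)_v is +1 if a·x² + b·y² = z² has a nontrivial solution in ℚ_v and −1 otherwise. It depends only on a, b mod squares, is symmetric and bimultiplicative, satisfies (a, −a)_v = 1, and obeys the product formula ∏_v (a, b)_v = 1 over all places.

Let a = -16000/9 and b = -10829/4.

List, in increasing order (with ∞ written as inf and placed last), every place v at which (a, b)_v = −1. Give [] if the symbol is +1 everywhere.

[17, inf]

Mod squares: a ≡ -10, b ≡ -221. Check v ∈ {∞, 2, 3, 5, 7, 13, 17}.
v=7: a=7^0·(≡1), b=7^2·(≡6) mod 7; (1|7)=+1, (6|7)=-1; (−1)^{0·2·3}·(+1)^2·(-1)^0 = +1.
v=5: a=5^3·(≡3), b=5^0·(≡4) mod 5; (3|5)=-1, (4|5)=+1; (−1)^{3·0·2}·(-1)^0·(+1)^3 = +1.
v=3: a=3^-2·(≡2), b=3^0·(≡1) mod 3; (2|3)=-1, (1|3)=+1; (−1)^{-2·0·1}·(-1)^0·(+1)^-2 = +1.
v=17: a=17^0·(≡11), b=17^1·(≡15) mod 17; (11|17)=-1, (15|17)=+1; (−1)^{0·1·8}·(-1)^1·(+1)^0 = -1.
v=13: a=13^0·(≡9), b=13^1·(≡3) mod 13; (9|13)=+1, (3|13)=+1; (−1)^{0·1·6}·(+1)^1·(+1)^0 = +1.
v=2: v_2(a)=7, v_2(b)=-2; units ≡ 3, 3 (mod 8); ε·ε+αω+βω = 1·1+7·1+-2·1 ≡ 0  ⇒  (a,b)_2 = +1.
v=∞: -10 < 0 and -221 < 0  ⇒  (a,b)_∞ = -1.
Ram(-10, -221) = {17, ∞}; no ℚ_17-point on the conic.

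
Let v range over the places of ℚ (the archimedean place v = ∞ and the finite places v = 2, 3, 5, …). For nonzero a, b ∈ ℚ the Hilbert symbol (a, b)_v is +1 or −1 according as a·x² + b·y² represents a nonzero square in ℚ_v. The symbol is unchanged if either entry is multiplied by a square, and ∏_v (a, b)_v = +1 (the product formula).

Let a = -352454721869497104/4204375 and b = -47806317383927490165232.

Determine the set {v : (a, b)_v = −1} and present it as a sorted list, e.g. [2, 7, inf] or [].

Mod squares: a ≡ -29740983727, b ≡ -3367. Check v ∈ {∞, 2, 3, 5, 7, 11, 13, 17, 19, 23, 29, 31, 37, 41}.
v=29: a=29^1·(≡23), b=29^2·(≡19) mod 29; (23|29)=+1, (19|29)=-1; (−1)^{1·2·14}·(+1)^2·(-1)^1 = -1.
v=37: a=37^1·(≡29), b=37^3·(≡23) mod 37; (29|37)=-1, (23|37)=-1; (−1)^{1·3·18}·(-1)^3·(-1)^1 = +1.
v=17: a=17^1·(≡14), b=17^0·(≡16) mod 17; (14|17)=-1, (16|17)=+1; (−1)^{1·0·8}·(-1)^0·(+1)^1 = +1.
v=19: a=19^1·(≡3), b=19^2·(≡3) mod 19; (3|19)=-1, (3|19)=-1; (−1)^{1·2·9}·(-1)^2·(-1)^1 = -1.
v=31: a=31^-2·(≡2), b=31^0·(≡6) mod 31; (2|31)=+1, (6|31)=-1; (−1)^{-2·0·15}·(+1)^0·(-1)^-2 = +1.
v=7: a=7^-1·(≡6), b=7^5·(≡4) mod 7; (6|7)=-1, (4|7)=+1; (−1)^{-1·5·3}·(-1)^5·(+1)^-1 = +1.
v=11: a=11^2·(≡2), b=11^0·(≡7) mod 11; (2|11)=-1, (7|11)=-1; (−1)^{2·0·5}·(-1)^0·(-1)^2 = +1.
v=13: a=13^1·(≡1), b=13^1·(≡12) mod 13; (1|13)=+1, (12|13)=+1; (−1)^{1·1·6}·(+1)^1·(+1)^1 = +1.
v=2: v_2(a)=4, v_2(b)=4; units ≡ 1, 1 (mod 8); ε·ε+αω+βω = 0·0+4·0+4·0 ≡ 0  ⇒  (a,b)_2 = +1.
v=23: a=23^3·(≡14), b=23^2·(≡15) mod 23; (14|23)=-1, (15|23)=-1; (−1)^{3·2·11}·(-1)^2·(-1)^3 = -1.
v=41: a=41^1·(≡12), b=41^2·(≡9) mod 41; (12|41)=-1, (9|41)=+1; (−1)^{1·2·20}·(-1)^2·(+1)^1 = +1.
v=5: a=5^-4·(≡3), b=5^0·(≡3) mod 5; (3|5)=-1, (3|5)=-1; (−1)^{-4·0·2}·(-1)^0·(-1)^-4 = +1.
v=3: a=3^4·(≡2), b=3^0·(≡2) mod 3; (2|3)=-1, (2|3)=-1; (−1)^{4·0·1}·(-1)^0·(-1)^4 = +1.
v=∞: -29740983727 < 0 and -3367 < 0  ⇒  (a,b)_∞ = -1.
(-29740983727, -3367 / ℚ) ramifies at {19, 23, 29, ∞}: a division algebra.

[19, 23, 29, inf]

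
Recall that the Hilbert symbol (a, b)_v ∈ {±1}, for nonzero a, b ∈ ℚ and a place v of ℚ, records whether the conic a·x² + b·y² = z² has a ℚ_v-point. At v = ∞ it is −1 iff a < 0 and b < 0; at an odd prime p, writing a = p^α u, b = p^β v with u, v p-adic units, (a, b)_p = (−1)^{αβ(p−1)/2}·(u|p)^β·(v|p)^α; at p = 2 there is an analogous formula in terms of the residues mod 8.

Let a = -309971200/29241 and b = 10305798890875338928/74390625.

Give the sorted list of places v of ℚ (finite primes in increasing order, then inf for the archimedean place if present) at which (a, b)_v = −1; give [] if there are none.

[2, 11, 37, 43]

(a, b) ≡ (-48433, 43) mod (ℚ^×)²; places V = {2, 3, 5, 7, 11, 17, 19, 23, 37, 43, ∞}.
(a,b)_19: α=-2, u≡5; β=4, v≡5 (mod 19); (5|19)=+1, (5|19)=+1; sign (−1)^0·+1^4·+1^-2 = +1.
(a,b)_7: α=1, u≡4; β=4, v≡1 (mod 7); (4|7)=+1, (1|7)=+1; sign (−1)^0·+1^4·+1^1 = +1.
(a,b)_37: α=1, u≡8; β=2, v≡31 (mod 37); (8|37)=-1, (31|37)=-1; sign (−1)^0·-1^2·-1^1 = -1.
(a,b)_2: α=8, β=4; u≡7, v≡3 (mod 8); ε(u)ε(v)=1·1, αω(v)=8·1, βω(u)=4·0; sum ≡ 1  ⇒  -1.
(a,b)_5: α=2, u≡2; β=-6, v≡3 (mod 5); (2|5)=-1, (3|5)=-1; sign (−1)^0·-1^-6·-1^2 = +1.
(a,b)_3: α=-4, u≡2; β=-2, v≡1 (mod 3); (2|3)=-1, (1|3)=+1; sign (−1)^0·-1^-2·+1^-4 = +1.
(a,b)_17: α=1, u≡5; β=2, v≡1 (mod 17); (5|17)=-1, (1|17)=+1; sign (−1)^0·-1^2·+1^1 = +1.
(a,b)_23: α=0, u≡21; β=-2, v≡11 (mod 23); (21|23)=-1, (11|23)=-1; sign (−1)^0·-1^-2·-1^0 = +1.
(a,b)_11: α=1, u≡2; β=2, v≡2 (mod 11); (2|11)=-1, (2|11)=-1; sign (−1)^0·-1^2·-1^1 = -1.
(a,b)_∞: sgn(-48433)=−, sgn(43)=+, so +1.
(a,b)_43: α=0, u≡19; β=1, v≡17 (mod 43); (19|43)=-1, (17|43)=+1; sign (−1)^0·-1^1·+1^0 = -1.
(-48433, 43 / ℚ) ramifies at {2, 11, 37, 43}: a division algebra.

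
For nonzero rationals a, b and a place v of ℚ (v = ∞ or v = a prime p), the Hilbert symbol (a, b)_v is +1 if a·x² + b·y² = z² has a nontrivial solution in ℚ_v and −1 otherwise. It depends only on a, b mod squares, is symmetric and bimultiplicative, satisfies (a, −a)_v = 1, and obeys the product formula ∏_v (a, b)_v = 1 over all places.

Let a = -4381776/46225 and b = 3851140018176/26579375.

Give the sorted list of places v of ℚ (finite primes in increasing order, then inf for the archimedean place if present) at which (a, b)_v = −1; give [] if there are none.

Mod squares: a ≡ -69, b ≡ 245157. Check v ∈ {∞, 2, 3, 5, 7, 11, 17, 19, 23, 43}.
v=7: a=7^2·(≡2), b=7^0·(≡6) mod 7; (2|7)=+1, (6|7)=-1; (−1)^{2·0·3}·(+1)^0·(-1)^2 = +1.
v=∞: -69 < 0 and 245157 > 0  ⇒  (a,b)_∞ = +1.
v=5: a=5^-2·(≡1), b=5^-4·(≡3) mod 5; (1|5)=+1, (3|5)=-1; (−1)^{-2·-4·2}·(+1)^-4·(-1)^-2 = +1.
v=43: a=43^-2·(≡9), b=43^-2·(≡15) mod 43; (9|43)=+1, (15|43)=+1; (−1)^{-2·-2·21}·(+1)^-2·(+1)^-2 = +1.
v=11: a=11^0·(≡10), b=11^3·(≡5) mod 11; (10|11)=-1, (5|11)=+1; (−1)^{0·3·5}·(-1)^3·(+1)^0 = -1.
v=23: a=23^1·(≡19), b=23^-1·(≡15) mod 23; (19|23)=-1, (15|23)=-1; (−1)^{1·-1·11}·(-1)^-1·(-1)^1 = -1.
v=19: a=19^0·(≡17), b=19^1·(≡12) mod 19; (17|19)=+1, (12|19)=-1; (−1)^{0·1·9}·(+1)^1·(-1)^0 = +1.
v=2: v_2(a)=4, v_2(b)=12; units ≡ 3, 5 (mod 8); ε·ε+αω+βω = 1·0+4·1+12·1 ≡ 0  ⇒  (a,b)_2 = +1.
v=3: a=3^5·(≡1), b=3^7·(≡2) mod 3; (1|3)=+1, (2|3)=-1; (−1)^{5·7·1}·(+1)^7·(-1)^5 = +1.
v=17: a=17^0·(≡4), b=17^1·(≡7) mod 17; (4|17)=+1, (7|17)=-1; (−1)^{0·1·8}·(+1)^1·(-1)^0 = +1.
Ram(-69, 245157) = {11, 23}; no ℚ_11-point on the conic.

[11, 23]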